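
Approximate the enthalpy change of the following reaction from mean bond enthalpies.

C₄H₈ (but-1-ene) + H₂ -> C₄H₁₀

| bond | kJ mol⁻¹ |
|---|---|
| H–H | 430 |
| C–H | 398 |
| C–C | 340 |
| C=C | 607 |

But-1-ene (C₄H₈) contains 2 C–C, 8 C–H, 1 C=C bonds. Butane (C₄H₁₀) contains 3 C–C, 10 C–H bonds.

ΔH ≈ −99 kJ

Bonds broken (reactants):
  C–C: 2 × 340 = 680
  C–H: 8 × 398 = 3184
  C=C: 1 × 607 = 607
  H–H: 1 × 430 = 430
  Σ(broken) = 4901 kJ
Bonds formed (products):
  C–C: 3 × 340 = 1020
  C–H: 10 × 398 = 3980
  Σ(formed) = 5000 kJ
ΔH = Σ(broken) − Σ(formed) = 4901 − 5000 = −99 kJ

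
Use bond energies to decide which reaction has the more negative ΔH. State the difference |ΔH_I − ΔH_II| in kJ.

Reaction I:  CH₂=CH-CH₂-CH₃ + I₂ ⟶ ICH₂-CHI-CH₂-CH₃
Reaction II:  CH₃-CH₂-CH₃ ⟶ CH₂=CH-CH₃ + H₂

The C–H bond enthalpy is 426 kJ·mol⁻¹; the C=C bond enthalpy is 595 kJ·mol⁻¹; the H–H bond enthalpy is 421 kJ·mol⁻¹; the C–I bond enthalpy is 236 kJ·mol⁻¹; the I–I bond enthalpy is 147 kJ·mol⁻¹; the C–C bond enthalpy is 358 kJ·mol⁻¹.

Reaction I:
  Bonds broken (reactants):
    C–C: 2 × 358 = 716
    C–H: 8 × 426 = 3408
    C=C: 1 × 595 = 595
    I–I: 1 × 147 = 147
    Σ(broken) = 4866 kJ
  Bonds formed (products):
    C–C: 3 × 358 = 1074
    C–H: 8 × 426 = 3408
    C–I: 2 × 236 = 472
    Σ(formed) = 4954 kJ
  ΔH_I = 4866 − 4954 = −88 kJ
Reaction II:
  Bonds broken (reactants):
    C–C: 2 × 358 = 716
    C–H: 8 × 426 = 3408
    Σ(broken) = 4124 kJ
  Bonds formed (products):
    C–C: 1 × 358 = 358
    C–H: 6 × 426 = 2556
    C=C: 1 × 595 = 595
    H–H: 1 × 421 = 421
    Σ(formed) = 3930 kJ
  ΔH_II = 4124 − 3930 = +194 kJ
ΔH_I − ΔH_II = −282 kJ, so reaction I has the more negative ΔH; |ΔH_I − ΔH_II| = 282 kJ.

Reaction I, by 282 kJ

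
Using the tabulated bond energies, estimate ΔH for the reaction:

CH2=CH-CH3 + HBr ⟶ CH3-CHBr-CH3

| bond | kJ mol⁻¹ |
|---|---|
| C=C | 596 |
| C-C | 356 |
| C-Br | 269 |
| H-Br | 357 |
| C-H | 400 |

Bonds broken (reactants):
  C-C: 1 × 356 = 356
  C-H: 6 × 400 = 2400
  C=C: 1 × 596 = 596
  H-Br: 1 × 357 = 357
  Σ(broken) = 3709 kJ
Bonds formed (products):
  C-Br: 1 × 269 = 269
  C-C: 2 × 356 = 712
  C-H: 7 × 400 = 2800
  Σ(formed) = 3781 kJ
ΔH = Σ(broken) − Σ(formed) = 3709 − 3781 = −72 kJ

ΔH ≈ −72 kJ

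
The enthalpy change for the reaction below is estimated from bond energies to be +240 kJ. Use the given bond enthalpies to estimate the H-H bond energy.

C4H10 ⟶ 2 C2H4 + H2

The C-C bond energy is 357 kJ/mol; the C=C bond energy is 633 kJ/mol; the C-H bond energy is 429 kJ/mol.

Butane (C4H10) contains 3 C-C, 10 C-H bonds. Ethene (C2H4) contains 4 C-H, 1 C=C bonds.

Let D be the H-H bond energy.
Σ(broken) = 3×357 + 10×429 = 5361
Σ(formed) = 8×429 + 2×633 + 1×D = 4698 + D
ΔH = Σ(broken) − Σ(formed) = (5361) − (4698 + D) = +663 − D
Setting this equal to +240 kJ gives D = 423 kJ/mol.

D(H-H) ≈ 423 kJ/mol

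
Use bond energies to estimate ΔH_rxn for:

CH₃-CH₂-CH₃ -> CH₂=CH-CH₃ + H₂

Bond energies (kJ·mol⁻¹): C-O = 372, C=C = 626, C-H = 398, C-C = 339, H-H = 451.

ΔH ≈ +58 kJ

Bonds broken (reactants):
  C-C: 2 × 339 = 678
  C-H: 8 × 398 = 3184
  Σ(broken) = 3862 kJ
Bonds formed (products):
  C-C: 1 × 339 = 339
  C-H: 6 × 398 = 2388
  C=C: 1 × 626 = 626
  H-H: 1 × 451 = 451
  Σ(formed) = 3804 kJ
ΔH = Σ(broken) − Σ(formed) = 3862 − 3804 = +58 kJ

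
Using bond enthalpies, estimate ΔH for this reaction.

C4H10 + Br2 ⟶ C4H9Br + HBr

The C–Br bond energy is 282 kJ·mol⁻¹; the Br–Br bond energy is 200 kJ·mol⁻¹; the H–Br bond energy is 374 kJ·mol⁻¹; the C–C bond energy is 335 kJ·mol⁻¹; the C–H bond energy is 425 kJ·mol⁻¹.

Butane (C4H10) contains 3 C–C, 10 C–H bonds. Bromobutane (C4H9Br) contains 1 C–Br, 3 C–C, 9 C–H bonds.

Bonds broken (reactants):
  Br–Br: 1 × 200 = 200
  C–C: 3 × 335 = 1005
  C–H: 10 × 425 = 4250
  Σ(broken) = 5455 kJ
Bonds formed (products):
  C–Br: 1 × 282 = 282
  C–C: 3 × 335 = 1005
  C–H: 9 × 425 = 3825
  H–Br: 1 × 374 = 374
  Σ(formed) = 5486 kJ
ΔH = Σ(broken) − Σ(formed) = 5455 − 5486 = −31 kJ

ΔH ≈ −31 kJ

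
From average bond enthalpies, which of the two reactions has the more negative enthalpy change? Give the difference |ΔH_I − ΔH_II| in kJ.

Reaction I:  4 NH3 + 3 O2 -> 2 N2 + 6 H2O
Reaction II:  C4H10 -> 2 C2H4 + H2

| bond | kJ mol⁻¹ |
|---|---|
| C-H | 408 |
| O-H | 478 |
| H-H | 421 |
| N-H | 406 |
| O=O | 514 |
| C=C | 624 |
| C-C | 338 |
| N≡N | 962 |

Reaction I, by 1407 kJ

Reaction I:
  Bonds broken (reactants):
    N-H: 12 × 406 = 4872
    O=O: 3 × 514 = 1542
    Σ(broken) = 6414 kJ
  Bonds formed (products):
    N≡N: 2 × 962 = 1924
    O-H: 12 × 478 = 5736
    Σ(formed) = 7660 kJ
  ΔH_I = 6414 − 7660 = −1246 kJ
Reaction II:
  Bonds broken (reactants):
    C-C: 3 × 338 = 1014
    C-H: 10 × 408 = 4080
    Σ(broken) = 5094 kJ
  Bonds formed (products):
    C-H: 8 × 408 = 3264
    C=C: 2 × 624 = 1248
    H-H: 1 × 421 = 421
    Σ(formed) = 4933 kJ
  ΔH_II = 5094 − 4933 = +161 kJ
ΔH_I − ΔH_II = −1407 kJ, so reaction I has the more negative ΔH; |ΔH_I − ΔH_II| = 1407 kJ.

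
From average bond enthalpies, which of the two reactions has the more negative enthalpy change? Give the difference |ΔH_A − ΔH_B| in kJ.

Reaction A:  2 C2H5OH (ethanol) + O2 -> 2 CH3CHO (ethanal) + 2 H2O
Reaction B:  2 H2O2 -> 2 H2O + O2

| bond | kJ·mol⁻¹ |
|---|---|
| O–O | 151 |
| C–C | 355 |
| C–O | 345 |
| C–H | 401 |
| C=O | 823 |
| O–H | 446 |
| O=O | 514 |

Reaction A, by 320 kJ

Reaction A:
  Bonds broken (reactants):
    C–C: 2 × 355 = 710
    C–H: 10 × 401 = 4010
    C–O: 2 × 345 = 690
    O–H: 2 × 446 = 892
    O=O: 1 × 514 = 514
    Σ(broken) = 6816 kJ
  Bonds formed (products):
    C–C: 2 × 355 = 710
    C–H: 8 × 401 = 3208
    C=O: 2 × 823 = 1646
    O–H: 4 × 446 = 1784
    Σ(formed) = 7348 kJ
  ΔH_A = 6816 − 7348 = −532 kJ
Reaction B:
  Bonds broken (reactants):
    O–H: 4 × 446 = 1784
    O–O: 2 × 151 = 302
    Σ(broken) = 2086 kJ
  Bonds formed (products):
    O–H: 4 × 446 = 1784
    O=O: 1 × 514 = 514
    Σ(formed) = 2298 kJ
  ΔH_B = 2086 − 2298 = −212 kJ
ΔH_A − ΔH_B = −320 kJ, so reaction A has the more negative ΔH; |ΔH_A − ΔH_B| = 320 kJ.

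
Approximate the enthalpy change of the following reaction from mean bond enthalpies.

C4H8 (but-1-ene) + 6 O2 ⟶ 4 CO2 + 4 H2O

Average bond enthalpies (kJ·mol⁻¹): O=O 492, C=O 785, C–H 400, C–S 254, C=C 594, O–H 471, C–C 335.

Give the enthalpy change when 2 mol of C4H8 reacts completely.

Bonds broken (reactants):
  C–C: 2 × 335 = 670
  C–H: 8 × 400 = 3200
  C=C: 1 × 594 = 594
  O=O: 6 × 492 = 2952
  Σ(broken) = 7416 kJ
Bonds formed (products):
  C=O: 8 × 785 = 6280
  O–H: 8 × 471 = 3768
  Σ(formed) = 10048 kJ
ΔH = Σ(broken) − Σ(formed) = 7416 − 10048 = −2632 kJ
For 2× the reaction as written: 2 × (−2632) = −5264 kJ

ΔH = −5264 kJ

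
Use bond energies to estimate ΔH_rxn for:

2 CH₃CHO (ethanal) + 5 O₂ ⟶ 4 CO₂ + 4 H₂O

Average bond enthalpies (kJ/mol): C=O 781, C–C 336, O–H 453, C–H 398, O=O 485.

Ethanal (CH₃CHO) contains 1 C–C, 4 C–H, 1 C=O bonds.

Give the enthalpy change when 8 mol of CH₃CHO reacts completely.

ΔH = −8116 kJ

Bonds broken (reactants):
  C–C: 2 × 336 = 672
  C–H: 8 × 398 = 3184
  C=O: 2 × 781 = 1562
  O=O: 5 × 485 = 2425
  Σ(broken) = 7843 kJ
Bonds formed (products):
  C=O: 8 × 781 = 6248
  O–H: 8 × 453 = 3624
  Σ(formed) = 9872 kJ
ΔH = Σ(broken) − Σ(formed) = 7843 − 9872 = −2029 kJ
For 4× the reaction as written: 4 × (−2029) = −8116 kJ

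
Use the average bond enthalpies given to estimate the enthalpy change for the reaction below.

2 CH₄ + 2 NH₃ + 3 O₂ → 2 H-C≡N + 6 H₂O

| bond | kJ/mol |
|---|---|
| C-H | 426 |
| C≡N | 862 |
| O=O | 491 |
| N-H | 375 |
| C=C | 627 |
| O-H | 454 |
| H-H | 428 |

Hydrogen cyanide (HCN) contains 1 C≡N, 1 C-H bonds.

Bonds broken (reactants):
  C-H: 8 × 426 = 3408
  N-H: 6 × 375 = 2250
  O=O: 3 × 491 = 1473
  Σ(broken) = 7131 kJ
Bonds formed (products):
  C≡N: 2 × 862 = 1724
  C-H: 2 × 426 = 852
  O-H: 12 × 454 = 5448
  Σ(formed) = 8024 kJ
ΔH = Σ(broken) − Σ(formed) = 7131 − 8024 = −893 kJ

ΔH ≈ −893 kJ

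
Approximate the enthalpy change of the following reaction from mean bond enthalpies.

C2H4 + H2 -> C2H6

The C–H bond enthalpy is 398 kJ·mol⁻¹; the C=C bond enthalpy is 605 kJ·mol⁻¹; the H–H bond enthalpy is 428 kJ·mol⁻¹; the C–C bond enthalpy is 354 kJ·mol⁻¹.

Bonds broken (reactants):
  C–H: 4 × 398 = 1592
  C=C: 1 × 605 = 605
  H–H: 1 × 428 = 428
  Σ(broken) = 2625 kJ
Bonds formed (products):
  C–C: 1 × 354 = 354
  C–H: 6 × 398 = 2388
  Σ(formed) = 2742 kJ
ΔH = Σ(broken) − Σ(formed) = 2625 − 2742 = −117 kJ

ΔH ≈ −117 kJ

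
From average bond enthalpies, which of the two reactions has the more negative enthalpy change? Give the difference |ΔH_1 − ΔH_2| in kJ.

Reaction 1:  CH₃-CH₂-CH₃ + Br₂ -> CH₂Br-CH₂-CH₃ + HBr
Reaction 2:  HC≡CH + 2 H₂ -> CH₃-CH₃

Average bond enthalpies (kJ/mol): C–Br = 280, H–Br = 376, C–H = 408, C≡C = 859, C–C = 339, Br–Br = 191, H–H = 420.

Reaction 2, by 215 kJ

Reaction 1:
  Bonds broken (reactants):
    Br–Br: 1 × 191 = 191
    C–C: 2 × 339 = 678
    C–H: 8 × 408 = 3264
    Σ(broken) = 4133 kJ
  Bonds formed (products):
    C–Br: 1 × 280 = 280
    C–C: 2 × 339 = 678
    C–H: 7 × 408 = 2856
    H–Br: 1 × 376 = 376
    Σ(formed) = 4190 kJ
  ΔH_1 = 4133 − 4190 = −57 kJ
Reaction 2:
  Bonds broken (reactants):
    C≡C: 1 × 859 = 859
    C–H: 2 × 408 = 816
    H–H: 2 × 420 = 840
    Σ(broken) = 2515 kJ
  Bonds formed (products):
    C–C: 1 × 339 = 339
    C–H: 6 × 408 = 2448
    Σ(formed) = 2787 kJ
  ΔH_2 = 2515 − 2787 = −272 kJ
ΔH_1 − ΔH_2 = +215 kJ, so reaction 2 has the more negative ΔH; |ΔH_1 − ΔH_2| = 215 kJ.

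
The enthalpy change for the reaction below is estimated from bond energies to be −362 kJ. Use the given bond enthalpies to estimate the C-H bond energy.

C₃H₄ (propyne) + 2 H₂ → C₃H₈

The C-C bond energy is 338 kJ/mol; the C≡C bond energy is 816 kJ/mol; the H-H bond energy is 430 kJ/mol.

D(C-H) ≈ 425 kJ/mol

Let D be the C-H bond energy.
Σ(broken) = 1×816 + 1×338 + 4×D + 2×430 = 2014 + 4D
Σ(formed) = 2×338 + 8×D = 676 + 8D
ΔH = Σ(broken) − Σ(formed) = (2014 + 4D) − (676 + 8D) = +1338 − 4D
Setting this equal to −362 kJ gives 4D = 1700, so D = 425 kJ/mol.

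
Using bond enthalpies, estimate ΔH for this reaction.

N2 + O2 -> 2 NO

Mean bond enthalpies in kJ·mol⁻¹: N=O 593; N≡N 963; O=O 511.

Bonds broken (reactants):
  N≡N: 1 × 963 = 963
  O=O: 1 × 511 = 511
  Σ(broken) = 1474 kJ
Bonds formed (products):
  N=O: 2 × 593 = 1186
  Σ(formed) = 1186 kJ
ΔH = Σ(broken) − Σ(formed) = 1474 − 1186 = +288 kJ

ΔH ≈ +288 kJ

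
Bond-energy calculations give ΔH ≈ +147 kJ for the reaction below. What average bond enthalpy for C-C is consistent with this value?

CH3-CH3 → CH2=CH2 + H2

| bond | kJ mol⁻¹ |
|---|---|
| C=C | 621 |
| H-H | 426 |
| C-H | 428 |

D(C-C) ≈ 338 kJ/mol

Let D be the C-C bond energy.
Σ(broken) = 1×D + 6×428 = 2568 + D
Σ(formed) = 4×428 + 1×621 + 1×426 = 2759
ΔH = Σ(broken) − Σ(formed) = (2568 + D) − (2759) = −191 + D
Setting this equal to +147 kJ gives D = 338 kJ/mol.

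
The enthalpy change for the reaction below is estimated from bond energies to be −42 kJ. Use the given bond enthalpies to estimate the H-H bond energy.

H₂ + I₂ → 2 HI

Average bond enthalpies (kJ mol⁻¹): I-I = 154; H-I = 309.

D(H-H) ≈ 422 kJ/mol

Let D be the H-H bond energy.
Σ(broken) = 1×D + 1×154 = 154 + D
Σ(formed) = 2×309 = 618
ΔH = Σ(broken) − Σ(formed) = (154 + D) − (618) = −464 + D
Setting this equal to −42 kJ gives D = 422 kJ/mol.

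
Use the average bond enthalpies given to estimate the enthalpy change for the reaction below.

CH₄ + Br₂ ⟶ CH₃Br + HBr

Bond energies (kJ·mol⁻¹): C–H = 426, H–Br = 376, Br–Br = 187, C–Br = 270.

Bonds broken (reactants):
  Br–Br: 1 × 187 = 187
  C–H: 4 × 426 = 1704
  Σ(broken) = 1891 kJ
Bonds formed (products):
  C–Br: 1 × 270 = 270
  C–H: 3 × 426 = 1278
  H–Br: 1 × 376 = 376
  Σ(formed) = 1924 kJ
ΔH = Σ(broken) − Σ(formed) = 1891 − 1924 = −33 kJ

ΔH ≈ −33 kJ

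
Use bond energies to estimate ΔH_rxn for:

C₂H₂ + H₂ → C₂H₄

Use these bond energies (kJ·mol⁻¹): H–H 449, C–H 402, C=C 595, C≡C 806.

Bonds broken (reactants):
  C≡C: 1 × 806 = 806
  C–H: 2 × 402 = 804
  H–H: 1 × 449 = 449
  Σ(broken) = 2059 kJ
Bonds formed (products):
  C–H: 4 × 402 = 1608
  C=C: 1 × 595 = 595
  Σ(formed) = 2203 kJ
ΔH = Σ(broken) − Σ(formed) = 2059 − 2203 = −144 kJ

ΔH ≈ −144 kJ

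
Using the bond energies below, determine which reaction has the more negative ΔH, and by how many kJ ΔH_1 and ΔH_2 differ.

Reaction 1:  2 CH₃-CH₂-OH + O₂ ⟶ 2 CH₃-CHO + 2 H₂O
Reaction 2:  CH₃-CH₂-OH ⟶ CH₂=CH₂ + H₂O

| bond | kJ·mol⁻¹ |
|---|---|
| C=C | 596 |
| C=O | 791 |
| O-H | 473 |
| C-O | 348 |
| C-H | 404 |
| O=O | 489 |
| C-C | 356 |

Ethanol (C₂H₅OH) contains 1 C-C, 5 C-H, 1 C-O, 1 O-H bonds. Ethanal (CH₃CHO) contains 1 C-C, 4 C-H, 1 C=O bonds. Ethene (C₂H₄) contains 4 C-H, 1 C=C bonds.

Reaction 1:
  Bonds broken (reactants):
    C-C: 2 × 356 = 712
    C-H: 10 × 404 = 4040
    C-O: 2 × 348 = 696
    O-H: 2 × 473 = 946
    O=O: 1 × 489 = 489
    Σ(broken) = 6883 kJ
  Bonds formed (products):
    C-C: 2 × 356 = 712
    C-H: 8 × 404 = 3232
    C=O: 2 × 791 = 1582
    O-H: 4 × 473 = 1892
    Σ(formed) = 7418 kJ
  ΔH_1 = 6883 − 7418 = −535 kJ
Reaction 2:
  Bonds broken (reactants):
    C-C: 1 × 356 = 356
    C-H: 5 × 404 = 2020
    C-O: 1 × 348 = 348
    O-H: 1 × 473 = 473
    Σ(broken) = 3197 kJ
  Bonds formed (products):
    C-H: 4 × 404 = 1616
    C=C: 1 × 596 = 596
    O-H: 2 × 473 = 946
    Σ(formed) = 3158 kJ
  ΔH_2 = 3197 − 3158 = +39 kJ
ΔH_1 − ΔH_2 = −574 kJ, so reaction 1 has the more negative ΔH; |ΔH_1 − ΔH_2| = 574 kJ.

Reaction 1, by 574 kJ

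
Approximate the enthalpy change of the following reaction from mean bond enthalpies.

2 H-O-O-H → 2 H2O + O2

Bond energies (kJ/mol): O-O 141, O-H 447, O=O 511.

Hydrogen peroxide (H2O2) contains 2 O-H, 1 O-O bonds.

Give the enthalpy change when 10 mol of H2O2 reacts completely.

Bonds broken (reactants):
  O-H: 4 × 447 = 1788
  O-O: 2 × 141 = 282
  Σ(broken) = 2070 kJ
Bonds formed (products):
  O-H: 4 × 447 = 1788
  O=O: 1 × 511 = 511
  Σ(formed) = 2299 kJ
ΔH = Σ(broken) − Σ(formed) = 2070 − 2299 = −229 kJ
For 5× the reaction as written: 5 × (−229) = −1145 kJ

ΔH = −1145 kJ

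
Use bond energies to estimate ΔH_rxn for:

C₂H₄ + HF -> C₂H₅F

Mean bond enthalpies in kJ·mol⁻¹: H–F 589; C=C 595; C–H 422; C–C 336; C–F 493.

Bonds broken (reactants):
  C–H: 4 × 422 = 1688
  C=C: 1 × 595 = 595
  H–F: 1 × 589 = 589
  Σ(broken) = 2872 kJ
Bonds formed (products):
  C–C: 1 × 336 = 336
  C–F: 1 × 493 = 493
  C–H: 5 × 422 = 2110
  Σ(formed) = 2939 kJ
ΔH = Σ(broken) − Σ(formed) = 2872 − 2939 = −67 kJ

ΔH ≈ −67 kJ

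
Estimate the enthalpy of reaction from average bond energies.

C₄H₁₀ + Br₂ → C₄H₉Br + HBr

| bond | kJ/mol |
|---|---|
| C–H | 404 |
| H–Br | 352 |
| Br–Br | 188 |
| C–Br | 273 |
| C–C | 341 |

ΔH ≈ −33 kJ

Bonds broken (reactants):
  Br–Br: 1 × 188 = 188
  C–C: 3 × 341 = 1023
  C–H: 10 × 404 = 4040
  Σ(broken) = 5251 kJ
Bonds formed (products):
  C–Br: 1 × 273 = 273
  C–C: 3 × 341 = 1023
  C–H: 9 × 404 = 3636
  H–Br: 1 × 352 = 352
  Σ(formed) = 5284 kJ
ΔH = Σ(broken) − Σ(formed) = 5251 − 5284 = −33 kJ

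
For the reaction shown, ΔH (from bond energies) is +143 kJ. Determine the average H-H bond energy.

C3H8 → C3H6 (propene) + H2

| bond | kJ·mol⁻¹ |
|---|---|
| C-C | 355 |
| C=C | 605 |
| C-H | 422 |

D(H-H) ≈ 451 kJ/mol

Let D be the H-H bond energy.
Σ(broken) = 2×355 + 8×422 = 4086
Σ(formed) = 1×355 + 6×422 + 1×605 + 1×D = 3492 + D
ΔH = Σ(broken) − Σ(formed) = (4086) − (3492 + D) = +594 − D
Setting this equal to +143 kJ gives D = 451 kJ/mol.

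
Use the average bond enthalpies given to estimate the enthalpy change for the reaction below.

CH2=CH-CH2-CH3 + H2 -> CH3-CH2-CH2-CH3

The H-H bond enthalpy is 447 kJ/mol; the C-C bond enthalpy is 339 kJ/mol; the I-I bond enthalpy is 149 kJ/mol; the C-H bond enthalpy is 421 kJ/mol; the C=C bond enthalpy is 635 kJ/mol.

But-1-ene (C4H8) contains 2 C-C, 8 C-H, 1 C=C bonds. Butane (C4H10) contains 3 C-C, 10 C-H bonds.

ΔH ≈ −99 kJ

Bonds broken (reactants):
  C-C: 2 × 339 = 678
  C-H: 8 × 421 = 3368
  C=C: 1 × 635 = 635
  H-H: 1 × 447 = 447
  Σ(broken) = 5128 kJ
Bonds formed (products):
  C-C: 3 × 339 = 1017
  C-H: 10 × 421 = 4210
  Σ(formed) = 5227 kJ
ΔH = Σ(broken) − Σ(formed) = 5128 − 5227 = −99 kJ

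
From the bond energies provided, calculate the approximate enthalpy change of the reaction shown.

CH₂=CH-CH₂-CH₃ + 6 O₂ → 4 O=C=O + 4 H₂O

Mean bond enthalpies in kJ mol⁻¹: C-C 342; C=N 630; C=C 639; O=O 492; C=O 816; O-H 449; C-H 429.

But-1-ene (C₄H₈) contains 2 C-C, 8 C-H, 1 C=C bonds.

Bonds broken (reactants):
  C-C: 2 × 342 = 684
  C-H: 8 × 429 = 3432
  C=C: 1 × 639 = 639
  O=O: 6 × 492 = 2952
  Σ(broken) = 7707 kJ
Bonds formed (products):
  C=O: 8 × 816 = 6528
  O-H: 8 × 449 = 3592
  Σ(formed) = 10120 kJ
ΔH = Σ(broken) − Σ(formed) = 7707 − 10120 = −2413 kJ

ΔH ≈ −2413 kJ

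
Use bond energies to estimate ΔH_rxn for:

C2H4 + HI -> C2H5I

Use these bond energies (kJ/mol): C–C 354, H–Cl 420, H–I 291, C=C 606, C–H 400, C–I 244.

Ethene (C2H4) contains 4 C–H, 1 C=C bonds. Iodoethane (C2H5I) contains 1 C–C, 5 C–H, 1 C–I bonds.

ΔH ≈ −101 kJ

Bonds broken (reactants):
  C–H: 4 × 400 = 1600
  C=C: 1 × 606 = 606
  H–I: 1 × 291 = 291
  Σ(broken) = 2497 kJ
Bonds formed (products):
  C–C: 1 × 354 = 354
  C–H: 5 × 400 = 2000
  C–I: 1 × 244 = 244
  Σ(formed) = 2598 kJ
ΔH = Σ(broken) − Σ(formed) = 2497 − 2598 = −101 kJ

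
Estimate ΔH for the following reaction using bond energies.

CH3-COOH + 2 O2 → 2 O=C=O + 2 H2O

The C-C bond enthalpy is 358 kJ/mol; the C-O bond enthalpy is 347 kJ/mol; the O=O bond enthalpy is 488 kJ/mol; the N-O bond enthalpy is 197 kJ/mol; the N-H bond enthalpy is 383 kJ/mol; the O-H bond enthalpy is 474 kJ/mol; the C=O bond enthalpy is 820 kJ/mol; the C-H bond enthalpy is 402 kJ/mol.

Bonds broken (reactants):
  C-C: 1 × 358 = 358
  C-H: 3 × 402 = 1206
  C-O: 1 × 347 = 347
  C=O: 1 × 820 = 820
  O-H: 1 × 474 = 474
  O=O: 2 × 488 = 976
  Σ(broken) = 4181 kJ
Bonds formed (products):
  C=O: 4 × 820 = 3280
  O-H: 4 × 474 = 1896
  Σ(formed) = 5176 kJ
ΔH = Σ(broken) − Σ(formed) = 4181 − 5176 = −995 kJ

ΔH ≈ −995 kJ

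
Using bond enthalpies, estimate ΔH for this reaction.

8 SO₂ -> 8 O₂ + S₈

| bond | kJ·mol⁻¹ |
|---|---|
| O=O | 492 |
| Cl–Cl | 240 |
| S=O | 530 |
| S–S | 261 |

ΔH ≈ +2456 kJ

Bonds broken (reactants):
  S=O: 16 × 530 = 8480
  Σ(broken) = 8480 kJ
Bonds formed (products):
  O=O: 8 × 492 = 3936
  S–S: 8 × 261 = 2088
  Σ(formed) = 6024 kJ
ΔH = Σ(broken) − Σ(formed) = 8480 − 6024 = +2456 kJ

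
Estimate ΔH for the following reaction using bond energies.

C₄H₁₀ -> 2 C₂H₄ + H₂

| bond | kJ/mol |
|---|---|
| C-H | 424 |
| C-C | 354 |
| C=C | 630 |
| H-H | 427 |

ΔH ≈ +223 kJ

Bonds broken (reactants):
  C-C: 3 × 354 = 1062
  C-H: 10 × 424 = 4240
  Σ(broken) = 5302 kJ
Bonds formed (products):
  C-H: 8 × 424 = 3392
  C=C: 2 × 630 = 1260
  H-H: 1 × 427 = 427
  Σ(formed) = 5079 kJ
ΔH = Σ(broken) − Σ(formed) = 5302 − 5079 = +223 kJ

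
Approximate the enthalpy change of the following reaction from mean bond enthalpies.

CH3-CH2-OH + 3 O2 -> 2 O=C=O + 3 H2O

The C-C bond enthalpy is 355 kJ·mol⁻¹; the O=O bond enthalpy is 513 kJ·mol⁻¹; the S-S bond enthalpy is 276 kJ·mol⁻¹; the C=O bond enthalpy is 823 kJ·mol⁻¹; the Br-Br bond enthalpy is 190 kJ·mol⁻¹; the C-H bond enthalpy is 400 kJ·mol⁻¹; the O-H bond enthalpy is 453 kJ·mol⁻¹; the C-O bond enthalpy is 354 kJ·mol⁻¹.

ΔH ≈ −1309 kJ

Bonds broken (reactants):
  C-C: 1 × 355 = 355
  C-H: 5 × 400 = 2000
  C-O: 1 × 354 = 354
  O-H: 1 × 453 = 453
  O=O: 3 × 513 = 1539
  Σ(broken) = 4701 kJ
Bonds formed (products):
  C=O: 4 × 823 = 3292
  O-H: 6 × 453 = 2718
  Σ(formed) = 6010 kJ
ΔH = Σ(broken) − Σ(formed) = 4701 − 6010 = −1309 kJ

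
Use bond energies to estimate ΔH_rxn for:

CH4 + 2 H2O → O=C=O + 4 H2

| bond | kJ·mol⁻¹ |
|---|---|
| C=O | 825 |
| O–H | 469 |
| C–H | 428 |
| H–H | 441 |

Bonds broken (reactants):
  C–H: 4 × 428 = 1712
  O–H: 4 × 469 = 1876
  Σ(broken) = 3588 kJ
Bonds formed (products):
  C=O: 2 × 825 = 1650
  H–H: 4 × 441 = 1764
  Σ(formed) = 3414 kJ
ΔH = Σ(broken) − Σ(formed) = 3588 − 3414 = +174 kJ

ΔH ≈ +174 kJ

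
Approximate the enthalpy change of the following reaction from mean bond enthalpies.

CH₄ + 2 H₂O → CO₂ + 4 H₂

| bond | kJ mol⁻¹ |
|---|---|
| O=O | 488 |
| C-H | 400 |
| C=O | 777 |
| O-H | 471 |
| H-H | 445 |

ΔH ≈ +150 kJ

Bonds broken (reactants):
  C-H: 4 × 400 = 1600
  O-H: 4 × 471 = 1884
  Σ(broken) = 3484 kJ
Bonds formed (products):
  C=O: 2 × 777 = 1554
  H-H: 4 × 445 = 1780
  Σ(formed) = 3334 kJ
ΔH = Σ(broken) − Σ(formed) = 3484 − 3334 = +150 kJ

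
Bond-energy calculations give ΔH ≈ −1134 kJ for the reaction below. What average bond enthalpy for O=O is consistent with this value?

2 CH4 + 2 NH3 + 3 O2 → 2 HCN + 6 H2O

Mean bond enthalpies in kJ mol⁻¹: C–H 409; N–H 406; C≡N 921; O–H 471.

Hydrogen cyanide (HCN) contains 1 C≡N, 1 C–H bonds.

D(O=O) ≈ 490 kJ/mol

Let D be the O=O bond energy.
Σ(broken) = 8×409 + 6×406 + 3×D = 5708 + 3D
Σ(formed) = 2×921 + 2×409 + 12×471 = 8312
ΔH = Σ(broken) − Σ(formed) = (5708 + 3D) − (8312) = −2604 + 3D
Setting this equal to −1134 kJ gives 3D = 1470, so D = 490 kJ/mol.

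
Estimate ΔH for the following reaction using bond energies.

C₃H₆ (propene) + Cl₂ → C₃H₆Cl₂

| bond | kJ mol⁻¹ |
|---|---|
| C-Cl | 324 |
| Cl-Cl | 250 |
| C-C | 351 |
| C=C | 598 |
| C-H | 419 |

Bonds broken (reactants):
  C-C: 1 × 351 = 351
  C-H: 6 × 419 = 2514
  C=C: 1 × 598 = 598
  Cl-Cl: 1 × 250 = 250
  Σ(broken) = 3713 kJ
Bonds formed (products):
  C-C: 2 × 351 = 702
  C-Cl: 2 × 324 = 648
  C-H: 6 × 419 = 2514
  Σ(formed) = 3864 kJ
ΔH = Σ(broken) − Σ(formed) = 3713 − 3864 = −151 kJ

ΔH ≈ −151 kJ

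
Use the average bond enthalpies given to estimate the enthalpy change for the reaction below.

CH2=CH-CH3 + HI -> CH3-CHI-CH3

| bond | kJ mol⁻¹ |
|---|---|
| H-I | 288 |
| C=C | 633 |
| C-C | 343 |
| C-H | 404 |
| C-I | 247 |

ΔH ≈ −73 kJ

Bonds broken (reactants):
  C-C: 1 × 343 = 343
  C-H: 6 × 404 = 2424
  C=C: 1 × 633 = 633
  H-I: 1 × 288 = 288
  Σ(broken) = 3688 kJ
Bonds formed (products):
  C-C: 2 × 343 = 686
  C-H: 7 × 404 = 2828
  C-I: 1 × 247 = 247
  Σ(formed) = 3761 kJ
ΔH = Σ(broken) − Σ(formed) = 3688 − 3761 = −73 kJ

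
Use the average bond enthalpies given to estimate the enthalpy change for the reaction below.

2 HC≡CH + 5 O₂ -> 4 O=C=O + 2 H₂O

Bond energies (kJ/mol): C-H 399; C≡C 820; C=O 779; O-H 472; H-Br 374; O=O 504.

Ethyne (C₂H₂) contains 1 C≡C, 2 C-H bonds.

Bonds broken (reactants):
  C≡C: 2 × 820 = 1640
  C-H: 4 × 399 = 1596
  O=O: 5 × 504 = 2520
  Σ(broken) = 5756 kJ
Bonds formed (products):
  C=O: 8 × 779 = 6232
  O-H: 4 × 472 = 1888
  Σ(formed) = 8120 kJ
ΔH = Σ(broken) − Σ(formed) = 5756 − 8120 = −2364 kJ

ΔH ≈ −2364 kJ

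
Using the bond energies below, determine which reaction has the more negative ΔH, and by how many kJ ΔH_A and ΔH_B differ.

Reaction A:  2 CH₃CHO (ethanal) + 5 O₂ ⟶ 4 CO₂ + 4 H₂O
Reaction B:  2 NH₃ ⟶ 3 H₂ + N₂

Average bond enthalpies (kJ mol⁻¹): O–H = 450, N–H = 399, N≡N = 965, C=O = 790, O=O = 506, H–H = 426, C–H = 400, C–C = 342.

Reaction A, by 2077 kJ

Reaction A:
  Bonds broken (reactants):
    C–C: 2 × 342 = 684
    C–H: 8 × 400 = 3200
    C=O: 2 × 790 = 1580
    O=O: 5 × 506 = 2530
    Σ(broken) = 7994 kJ
  Bonds formed (products):
    C=O: 8 × 790 = 6320
    O–H: 8 × 450 = 3600
    Σ(formed) = 9920 kJ
  ΔH_A = 7994 − 9920 = −1926 kJ
Reaction B:
  Bonds broken (reactants):
    N–H: 6 × 399 = 2394
    Σ(broken) = 2394 kJ
  Bonds formed (products):
    H–H: 3 × 426 = 1278
    N≡N: 1 × 965 = 965
    Σ(formed) = 2243 kJ
  ΔH_B = 2394 − 2243 = +151 kJ
ΔH_A − ΔH_B = −2077 kJ, so reaction A has the more negative ΔH; |ΔH_A − ΔH_B| = 2077 kJ.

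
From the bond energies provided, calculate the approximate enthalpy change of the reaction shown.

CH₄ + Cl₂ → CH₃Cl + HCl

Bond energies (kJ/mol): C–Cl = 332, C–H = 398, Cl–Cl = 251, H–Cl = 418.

ΔH ≈ −101 kJ

Bonds broken (reactants):
  C–H: 4 × 398 = 1592
  Cl–Cl: 1 × 251 = 251
  Σ(broken) = 1843 kJ
Bonds formed (products):
  C–Cl: 1 × 332 = 332
  C–H: 3 × 398 = 1194
  H–Cl: 1 × 418 = 418
  Σ(formed) = 1944 kJ
ΔH = Σ(broken) − Σ(formed) = 1843 − 1944 = −101 kJ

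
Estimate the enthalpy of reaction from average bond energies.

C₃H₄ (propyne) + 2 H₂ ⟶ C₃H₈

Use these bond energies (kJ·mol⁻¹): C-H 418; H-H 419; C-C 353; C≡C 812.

Bonds broken (reactants):
  C≡C: 1 × 812 = 812
  C-C: 1 × 353 = 353
  C-H: 4 × 418 = 1672
  H-H: 2 × 419 = 838
  Σ(broken) = 3675 kJ
Bonds formed (products):
  C-C: 2 × 353 = 706
  C-H: 8 × 418 = 3344
  Σ(formed) = 4050 kJ
ΔH = Σ(broken) − Σ(formed) = 3675 − 4050 = −375 kJ

ΔH ≈ −375 kJ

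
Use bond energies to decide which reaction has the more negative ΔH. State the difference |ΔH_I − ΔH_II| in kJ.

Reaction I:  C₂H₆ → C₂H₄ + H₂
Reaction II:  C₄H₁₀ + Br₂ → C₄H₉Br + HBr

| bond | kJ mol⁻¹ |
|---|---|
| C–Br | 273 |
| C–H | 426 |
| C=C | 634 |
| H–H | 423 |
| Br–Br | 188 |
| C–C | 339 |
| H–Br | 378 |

Reaction I:
  Bonds broken (reactants):
    C–C: 1 × 339 = 339
    C–H: 6 × 426 = 2556
    Σ(broken) = 2895 kJ
  Bonds formed (products):
    C–H: 4 × 426 = 1704
    C=C: 1 × 634 = 634
    H–H: 1 × 423 = 423
    Σ(formed) = 2761 kJ
  ΔH_I = 2895 − 2761 = +134 kJ
Reaction II:
  Bonds broken (reactants):
    Br–Br: 1 × 188 = 188
    C–C: 3 × 339 = 1017
    C–H: 10 × 426 = 4260
    Σ(broken) = 5465 kJ
  Bonds formed (products):
    C–Br: 1 × 273 = 273
    C–C: 3 × 339 = 1017
    C–H: 9 × 426 = 3834
    H–Br: 1 × 378 = 378
    Σ(formed) = 5502 kJ
  ΔH_II = 5465 − 5502 = −37 kJ
ΔH_I − ΔH_II = +171 kJ, so reaction II has the more negative ΔH; |ΔH_I − ΔH_II| = 171 kJ.

Reaction II, by 171 kJ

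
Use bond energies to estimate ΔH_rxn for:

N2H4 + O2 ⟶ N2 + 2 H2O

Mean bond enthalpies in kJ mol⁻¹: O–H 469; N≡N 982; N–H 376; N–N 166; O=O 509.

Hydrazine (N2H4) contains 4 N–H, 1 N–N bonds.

ΔH ≈ −679 kJ

Bonds broken (reactants):
  N–H: 4 × 376 = 1504
  N–N: 1 × 166 = 166
  O=O: 1 × 509 = 509
  Σ(broken) = 2179 kJ
Bonds formed (products):
  N≡N: 1 × 982 = 982
  O–H: 4 × 469 = 1876
  Σ(formed) = 2858 kJ
ΔH = Σ(broken) − Σ(formed) = 2179 − 2858 = −679 kJ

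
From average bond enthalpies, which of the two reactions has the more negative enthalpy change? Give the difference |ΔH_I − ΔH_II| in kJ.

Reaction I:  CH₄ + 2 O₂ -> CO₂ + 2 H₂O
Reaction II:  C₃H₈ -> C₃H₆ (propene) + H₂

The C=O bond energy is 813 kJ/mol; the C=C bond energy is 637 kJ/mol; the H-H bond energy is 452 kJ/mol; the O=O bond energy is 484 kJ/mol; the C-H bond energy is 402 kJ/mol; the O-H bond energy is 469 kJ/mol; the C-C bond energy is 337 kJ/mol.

Reaction I, by 978 kJ

Reaction I:
  Bonds broken (reactants):
    C-H: 4 × 402 = 1608
    O=O: 2 × 484 = 968
    Σ(broken) = 2576 kJ
  Bonds formed (products):
    C=O: 2 × 813 = 1626
    O-H: 4 × 469 = 1876
    Σ(formed) = 3502 kJ
  ΔH_I = 2576 − 3502 = −926 kJ
Reaction II:
  Bonds broken (reactants):
    C-C: 2 × 337 = 674
    C-H: 8 × 402 = 3216
    Σ(broken) = 3890 kJ
  Bonds formed (products):
    C-C: 1 × 337 = 337
    C-H: 6 × 402 = 2412
    C=C: 1 × 637 = 637
    H-H: 1 × 452 = 452
    Σ(formed) = 3838 kJ
  ΔH_II = 3890 − 3838 = +52 kJ
ΔH_I − ΔH_II = −978 kJ, so reaction I has the more negative ΔH; |ΔH_I − ΔH_II| = 978 kJ.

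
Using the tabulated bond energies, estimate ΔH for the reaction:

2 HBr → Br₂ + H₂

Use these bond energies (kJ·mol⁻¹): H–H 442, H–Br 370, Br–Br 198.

ΔH ≈ +100 kJ

Bonds broken (reactants):
  H–Br: 2 × 370 = 740
  Σ(broken) = 740 kJ
Bonds formed (products):
  Br–Br: 1 × 198 = 198
  H–H: 1 × 442 = 442
  Σ(formed) = 640 kJ
ΔH = Σ(broken) − Σ(formed) = 740 − 640 = +100 kJ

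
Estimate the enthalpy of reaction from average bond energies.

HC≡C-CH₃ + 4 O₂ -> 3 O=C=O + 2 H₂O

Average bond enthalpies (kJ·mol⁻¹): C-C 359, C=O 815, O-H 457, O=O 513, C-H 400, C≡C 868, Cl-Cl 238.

Bonds broken (reactants):
  C≡C: 1 × 868 = 868
  C-C: 1 × 359 = 359
  C-H: 4 × 400 = 1600
  O=O: 4 × 513 = 2052
  Σ(broken) = 4879 kJ
Bonds formed (products):
  C=O: 6 × 815 = 4890
  O-H: 4 × 457 = 1828
  Σ(formed) = 6718 kJ
ΔH = Σ(broken) − Σ(formed) = 4879 − 6718 = −1839 kJ

ΔH ≈ −1839 kJ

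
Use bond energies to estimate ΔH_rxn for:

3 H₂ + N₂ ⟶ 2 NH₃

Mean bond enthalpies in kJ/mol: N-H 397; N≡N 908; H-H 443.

Bonds broken (reactants):
  H-H: 3 × 443 = 1329
  N≡N: 1 × 908 = 908
  Σ(broken) = 2237 kJ
Bonds formed (products):
  N-H: 6 × 397 = 2382
  Σ(formed) = 2382 kJ
ΔH = Σ(broken) − Σ(formed) = 2237 − 2382 = −145 kJ

ΔH ≈ −145 kJ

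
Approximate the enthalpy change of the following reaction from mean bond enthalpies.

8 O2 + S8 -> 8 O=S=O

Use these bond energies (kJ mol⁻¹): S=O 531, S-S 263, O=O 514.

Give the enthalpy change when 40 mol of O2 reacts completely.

Bonds broken (reactants):
  O=O: 8 × 514 = 4112
  S-S: 8 × 263 = 2104
  Σ(broken) = 6216 kJ
Bonds formed (products):
  S=O: 16 × 531 = 8496
  Σ(formed) = 8496 kJ
ΔH = Σ(broken) − Σ(formed) = 6216 − 8496 = −2280 kJ
For 5× the reaction as written: 5 × (−2280) = −11400 kJ

ΔH = −11400 kJ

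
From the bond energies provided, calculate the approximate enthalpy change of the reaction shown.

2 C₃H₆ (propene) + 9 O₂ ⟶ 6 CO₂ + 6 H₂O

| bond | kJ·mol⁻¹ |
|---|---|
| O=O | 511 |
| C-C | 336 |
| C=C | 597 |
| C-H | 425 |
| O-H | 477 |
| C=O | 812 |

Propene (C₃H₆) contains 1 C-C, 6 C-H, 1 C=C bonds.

Bonds broken (reactants):
  C-C: 2 × 336 = 672
  C-H: 12 × 425 = 5100
  C=C: 2 × 597 = 1194
  O=O: 9 × 511 = 4599
  Σ(broken) = 11565 kJ
Bonds formed (products):
  C=O: 12 × 812 = 9744
  O-H: 12 × 477 = 5724
  Σ(formed) = 15468 kJ
ΔH = Σ(broken) − Σ(formed) = 11565 − 15468 = −3903 kJ

ΔH ≈ −3903 kJ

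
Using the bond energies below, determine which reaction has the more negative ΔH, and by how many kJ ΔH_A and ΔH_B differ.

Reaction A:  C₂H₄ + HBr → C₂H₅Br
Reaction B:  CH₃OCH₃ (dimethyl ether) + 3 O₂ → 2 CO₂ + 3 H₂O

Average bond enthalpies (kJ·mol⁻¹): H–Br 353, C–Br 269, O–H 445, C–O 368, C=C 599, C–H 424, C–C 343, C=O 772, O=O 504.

Reaction A:
  Bonds broken (reactants):
    C–H: 4 × 424 = 1696
    C=C: 1 × 599 = 599
    H–Br: 1 × 353 = 353
    Σ(broken) = 2648 kJ
  Bonds formed (products):
    C–Br: 1 × 269 = 269
    C–C: 1 × 343 = 343
    C–H: 5 × 424 = 2120
    Σ(formed) = 2732 kJ
  ΔH_A = 2648 − 2732 = −84 kJ
Reaction B:
  Bonds broken (reactants):
    C–H: 6 × 424 = 2544
    C–O: 2 × 368 = 736
    O=O: 3 × 504 = 1512
    Σ(broken) = 4792 kJ
  Bonds formed (products):
    C=O: 4 × 772 = 3088
    O–H: 6 × 445 = 2670
    Σ(formed) = 5758 kJ
  ΔH_B = 4792 − 5758 = −966 kJ
ΔH_A − ΔH_B = +882 kJ, so reaction B has the more negative ΔH; |ΔH_A − ΔH_B| = 882 kJ.

Reaction B, by 882 kJ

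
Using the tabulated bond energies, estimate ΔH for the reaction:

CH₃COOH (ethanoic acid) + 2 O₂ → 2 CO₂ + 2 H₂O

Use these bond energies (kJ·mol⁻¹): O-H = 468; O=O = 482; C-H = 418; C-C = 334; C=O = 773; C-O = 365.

ΔH ≈ −806 kJ

Bonds broken (reactants):
  C-C: 1 × 334 = 334
  C-H: 3 × 418 = 1254
  C-O: 1 × 365 = 365
  C=O: 1 × 773 = 773
  O-H: 1 × 468 = 468
  O=O: 2 × 482 = 964
  Σ(broken) = 4158 kJ
Bonds formed (products):
  C=O: 4 × 773 = 3092
  O-H: 4 × 468 = 1872
  Σ(formed) = 4964 kJ
ΔH = Σ(broken) − Σ(formed) = 4158 − 4964 = −806 kJ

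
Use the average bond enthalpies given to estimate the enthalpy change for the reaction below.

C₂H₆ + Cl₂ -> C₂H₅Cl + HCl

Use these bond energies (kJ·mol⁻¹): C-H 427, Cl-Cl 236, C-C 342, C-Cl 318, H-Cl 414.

Bonds broken (reactants):
  C-C: 1 × 342 = 342
  C-H: 6 × 427 = 2562
  Cl-Cl: 1 × 236 = 236
  Σ(broken) = 3140 kJ
Bonds formed (products):
  C-C: 1 × 342 = 342
  C-Cl: 1 × 318 = 318
  C-H: 5 × 427 = 2135
  H-Cl: 1 × 414 = 414
  Σ(formed) = 3209 kJ
ΔH = Σ(broken) − Σ(formed) = 3140 − 3209 = −69 kJ

ΔH ≈ −69 kJ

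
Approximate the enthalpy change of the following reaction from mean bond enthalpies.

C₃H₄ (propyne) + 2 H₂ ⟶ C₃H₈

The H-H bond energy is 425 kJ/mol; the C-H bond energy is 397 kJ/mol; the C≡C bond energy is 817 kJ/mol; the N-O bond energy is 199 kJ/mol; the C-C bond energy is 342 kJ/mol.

Bonds broken (reactants):
  C≡C: 1 × 817 = 817
  C-C: 1 × 342 = 342
  C-H: 4 × 397 = 1588
  H-H: 2 × 425 = 850
  Σ(broken) = 3597 kJ
Bonds formed (products):
  C-C: 2 × 342 = 684
  C-H: 8 × 397 = 3176
  Σ(formed) = 3860 kJ
ΔH = Σ(broken) − Σ(formed) = 3597 − 3860 = −263 kJ

ΔH ≈ −263 kJ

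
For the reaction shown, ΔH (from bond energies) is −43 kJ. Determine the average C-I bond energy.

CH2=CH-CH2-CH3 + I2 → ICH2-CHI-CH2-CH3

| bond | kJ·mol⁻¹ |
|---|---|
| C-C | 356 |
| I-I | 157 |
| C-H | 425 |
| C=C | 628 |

D(C-I) ≈ 236 kJ/mol

Let D be the C-I bond energy.
Σ(broken) = 2×356 + 8×425 + 1×628 + 1×157 = 4897
Σ(formed) = 3×356 + 8×425 + 2×D = 4468 + 2D
ΔH = Σ(broken) − Σ(formed) = (4897) − (4468 + 2D) = +429 − 2D
Setting this equal to −43 kJ gives 2D = 472, so D = 236 kJ/mol.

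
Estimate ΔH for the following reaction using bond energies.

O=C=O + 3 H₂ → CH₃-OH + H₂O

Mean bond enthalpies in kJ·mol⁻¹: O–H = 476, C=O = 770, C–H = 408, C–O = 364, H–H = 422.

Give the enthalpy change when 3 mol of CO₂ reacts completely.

Bonds broken (reactants):
  C=O: 2 × 770 = 1540
  H–H: 3 × 422 = 1266
  Σ(broken) = 2806 kJ
Bonds formed (products):
  C–H: 3 × 408 = 1224
  C–O: 1 × 364 = 364
  O–H: 3 × 476 = 1428
  Σ(formed) = 3016 kJ
ΔH = Σ(broken) − Σ(formed) = 2806 − 3016 = −210 kJ
For 3× the reaction as written: 3 × (−210) = −630 kJ

ΔH = −630 kJ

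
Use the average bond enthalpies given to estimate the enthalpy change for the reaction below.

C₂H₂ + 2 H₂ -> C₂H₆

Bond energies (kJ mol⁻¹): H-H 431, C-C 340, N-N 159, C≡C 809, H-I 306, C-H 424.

Bonds broken (reactants):
  C≡C: 1 × 809 = 809
  C-H: 2 × 424 = 848
  H-H: 2 × 431 = 862
  Σ(broken) = 2519 kJ
Bonds formed (products):
  C-C: 1 × 340 = 340
  C-H: 6 × 424 = 2544
  Σ(formed) = 2884 kJ
ΔH = Σ(broken) − Σ(formed) = 2519 − 2884 = −365 kJ

ΔH ≈ −365 kJ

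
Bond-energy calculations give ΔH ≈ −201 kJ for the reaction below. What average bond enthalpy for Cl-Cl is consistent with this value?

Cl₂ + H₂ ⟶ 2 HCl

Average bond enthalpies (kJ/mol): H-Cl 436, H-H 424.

D(Cl-Cl) ≈ 247 kJ/mol

Let D be the Cl-Cl bond energy.
Σ(broken) = 1×D + 1×424 = 424 + D
Σ(formed) = 2×436 = 872
ΔH = Σ(broken) − Σ(formed) = (424 + D) − (872) = −448 + D
Setting this equal to −201 kJ gives D = 247 kJ/mol.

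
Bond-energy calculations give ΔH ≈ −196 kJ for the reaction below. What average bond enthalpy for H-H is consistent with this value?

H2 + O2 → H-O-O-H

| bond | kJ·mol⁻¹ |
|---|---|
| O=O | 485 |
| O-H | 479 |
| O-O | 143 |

D(H-H) ≈ 420 kJ/mol

Let D be the H-H bond energy.
Σ(broken) = 1×D + 1×485 = 485 + D
Σ(formed) = 2×479 + 1×143 = 1101
ΔH = Σ(broken) − Σ(formed) = (485 + D) − (1101) = −616 + D
Setting this equal to −196 kJ gives D = 420 kJ/mol.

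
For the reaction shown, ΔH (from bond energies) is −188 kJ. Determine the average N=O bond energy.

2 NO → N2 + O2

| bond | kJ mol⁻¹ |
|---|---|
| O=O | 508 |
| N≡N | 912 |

D(N=O) ≈ 616 kJ/mol

Let D be the N=O bond energy.
Σ(broken) = 2×D = 2D
Σ(formed) = 1×912 + 1×508 = 1420
ΔH = Σ(broken) − Σ(formed) = (2D) − (1420) = −1420 + 2D
Setting this equal to −188 kJ gives 2D = 1232, so D = 616 kJ/mol.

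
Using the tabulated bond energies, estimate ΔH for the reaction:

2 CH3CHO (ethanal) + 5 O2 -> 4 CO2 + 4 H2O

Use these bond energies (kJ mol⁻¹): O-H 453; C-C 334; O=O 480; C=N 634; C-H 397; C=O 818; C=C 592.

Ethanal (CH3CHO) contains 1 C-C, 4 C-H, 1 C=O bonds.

Bonds broken (reactants):
  C-C: 2 × 334 = 668
  C-H: 8 × 397 = 3176
  C=O: 2 × 818 = 1636
  O=O: 5 × 480 = 2400
  Σ(broken) = 7880 kJ
Bonds formed (products):
  C=O: 8 × 818 = 6544
  O-H: 8 × 453 = 3624
  Σ(formed) = 10168 kJ
ΔH = Σ(broken) − Σ(formed) = 7880 − 10168 = −2288 kJ

ΔH ≈ −2288 kJ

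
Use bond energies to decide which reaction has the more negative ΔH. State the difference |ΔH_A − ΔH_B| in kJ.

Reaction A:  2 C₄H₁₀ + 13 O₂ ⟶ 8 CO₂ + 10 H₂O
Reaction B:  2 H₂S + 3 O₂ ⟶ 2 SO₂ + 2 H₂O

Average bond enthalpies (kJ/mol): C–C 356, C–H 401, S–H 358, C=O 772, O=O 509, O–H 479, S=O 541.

Reaction A, by 4038 kJ

Reaction A:
  Bonds broken (reactants):
    C–C: 6 × 356 = 2136
    C–H: 20 × 401 = 8020
    O=O: 13 × 509 = 6617
    Σ(broken) = 16773 kJ
  Bonds formed (products):
    C=O: 16 × 772 = 12352
    O–H: 20 × 479 = 9580
    Σ(formed) = 21932 kJ
  ΔH_A = 16773 − 21932 = −5159 kJ
Reaction B:
  Bonds broken (reactants):
    O=O: 3 × 509 = 1527
    S–H: 4 × 358 = 1432
    Σ(broken) = 2959 kJ
  Bonds formed (products):
    O–H: 4 × 479 = 1916
    S=O: 4 × 541 = 2164
    Σ(formed) = 4080 kJ
  ΔH_B = 2959 − 4080 = −1121 kJ
ΔH_A − ΔH_B = −4038 kJ, so reaction A has the more negative ΔH; |ΔH_A − ΔH_B| = 4038 kJ.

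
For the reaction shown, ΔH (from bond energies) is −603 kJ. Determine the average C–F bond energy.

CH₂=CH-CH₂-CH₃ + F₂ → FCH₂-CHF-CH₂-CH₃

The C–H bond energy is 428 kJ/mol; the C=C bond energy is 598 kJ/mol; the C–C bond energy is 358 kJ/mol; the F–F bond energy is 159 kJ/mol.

D(C–F) ≈ 501 kJ/mol

Let D be the C–F bond energy.
Σ(broken) = 2×358 + 8×428 + 1×598 + 1×159 = 4897
Σ(formed) = 3×358 + 2×D + 8×428 = 4498 + 2D
ΔH = Σ(broken) − Σ(formed) = (4897) − (4498 + 2D) = +399 − 2D
Setting this equal to −603 kJ gives 2D = 1002, so D = 501 kJ/mol.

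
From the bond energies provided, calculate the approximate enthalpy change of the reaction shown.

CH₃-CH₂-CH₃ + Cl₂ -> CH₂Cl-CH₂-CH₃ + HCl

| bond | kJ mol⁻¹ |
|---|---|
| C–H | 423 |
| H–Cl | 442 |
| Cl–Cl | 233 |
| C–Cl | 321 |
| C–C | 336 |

ΔH ≈ −107 kJ

Bonds broken (reactants):
  C–C: 2 × 336 = 672
  C–H: 8 × 423 = 3384
  Cl–Cl: 1 × 233 = 233
  Σ(broken) = 4289 kJ
Bonds formed (products):
  C–C: 2 × 336 = 672
  C–Cl: 1 × 321 = 321
  C–H: 7 × 423 = 2961
  H–Cl: 1 × 442 = 442
  Σ(formed) = 4396 kJ
ΔH = Σ(broken) − Σ(formed) = 4289 − 4396 = −107 kJ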